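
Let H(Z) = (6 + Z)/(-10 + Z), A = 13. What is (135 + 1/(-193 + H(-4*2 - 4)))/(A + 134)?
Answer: 286189/311640 ≈ 0.91833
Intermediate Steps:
H(Z) = (6 + Z)/(-10 + Z)
(135 + 1/(-193 + H(-4*2 - 4)))/(A + 134) = (135 + 1/(-193 + (6 + (-4*2 - 4))/(-10 + (-4*2 - 4))))/(13 + 134) = (135 + 1/(-193 + (6 + (-8 - 4))/(-10 + (-8 - 4))))/147 = (135 + 1/(-193 + (6 - 12)/(-10 - 12)))*(1/147) = (135 + 1/(-193 - 6/(-22)))*(1/147) = (135 + 1/(-193 - 1/22*(-6)))*(1/147) = (135 + 1/(-193 + 3/11))*(1/147) = (135 + 1/(-2120/11))*(1/147) = (135 - 11/2120)*(1/147) = (286189/2120)*(1/147) = 286189/311640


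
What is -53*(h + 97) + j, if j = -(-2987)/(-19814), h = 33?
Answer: -136521447/19814 ≈ -6890.1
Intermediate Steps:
j = -2987/19814 (j = -(-2987)*(-1)/19814 = -1*2987/19814 = -2987/19814 ≈ -0.15075)
-53*(h + 97) + j = -53*(33 + 97) - 2987/19814 = -53*130 - 2987/19814 = -6890 - 2987/19814 = -136521447/19814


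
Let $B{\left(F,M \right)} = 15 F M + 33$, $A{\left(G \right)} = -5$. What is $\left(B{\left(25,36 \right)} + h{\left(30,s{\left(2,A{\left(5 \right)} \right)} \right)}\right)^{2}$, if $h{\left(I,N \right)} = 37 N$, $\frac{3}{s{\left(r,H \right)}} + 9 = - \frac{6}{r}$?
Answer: $\frac{2926269025}{16} \approx 1.8289 \cdot 10^{8}$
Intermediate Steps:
$B{\left(F,M \right)} = 33 + 15 F M$ ($B{\left(F,M \right)} = 15 F M + 33 = 33 + 15 F M$)
$s{\left(r,H \right)} = \frac{3}{-9 - \frac{6}{r}}$
$\left(B{\left(25,36 \right)} + h{\left(30,s{\left(2,A{\left(5 \right)} \right)} \right)}\right)^{2} = \left(\left(33 + 15 \cdot 25 \cdot 36\right) + 37 \left(\left(-1\right) 2 \frac{1}{2 + 3 \cdot 2}\right)\right)^{2} = \left(\left(33 + 13500\right) + 37 \left(\left(-1\right) 2 \frac{1}{2 + 6}\right)\right)^{2} = \left(13533 + 37 \left(\left(-1\right) 2 \cdot \frac{1}{8}\right)\right)^{2} = \left(13533 + 37 \left(- \frac{1}{4}\right)\right)^{2} = \left(13533 - \frac{37}{4}\right)^{2} = \left(\frac{54095}{4}\right)^{2} = \frac{2926269025}{16}$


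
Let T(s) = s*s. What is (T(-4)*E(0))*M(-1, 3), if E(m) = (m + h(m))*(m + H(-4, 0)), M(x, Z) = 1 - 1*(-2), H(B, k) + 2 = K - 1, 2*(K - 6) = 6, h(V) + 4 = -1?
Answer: -1440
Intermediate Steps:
h(V) = -5 (h(V) = -4 - 1 = -5)
K = 9 (K = 6 + (1/2)*6 = 6 + 3 = 9)
H(B, k) = 6 (H(B, k) = -2 + (9 - 1) = -2 + 8 = 6)
T(s) = s**2
M(x, Z) = 3 (M(x, Z) = 1 + 2 = 3)
E(m) = (-5 + m)*(6 + m) (E(m) = (m - 5)*(m + 6) = (-5 + m)*(6 + m))
(T(-4)*E(0))*M(-1, 3) = ((-4)**2*(-30 + 0 + 0**2))*3 = (16*(-30 + 0 + 0))*3 = (16*(-30))*3 = -480*3 = -1440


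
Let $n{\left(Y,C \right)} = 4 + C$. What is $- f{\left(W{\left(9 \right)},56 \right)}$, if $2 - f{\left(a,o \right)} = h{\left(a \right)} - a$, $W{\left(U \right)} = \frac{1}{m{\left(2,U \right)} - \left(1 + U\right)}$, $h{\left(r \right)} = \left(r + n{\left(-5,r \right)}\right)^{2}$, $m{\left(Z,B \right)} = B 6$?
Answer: $\frac{3471}{242} \approx 14.343$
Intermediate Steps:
$m{\left(Z,B \right)} = 6 B$
$h{\left(r \right)} = \left(4 + 2 r\right)^{2}$ ($h{\left(r \right)} = \left(r + \left(4 + r\right)\right)^{2} = \left(4 + 2 r\right)^{2}$)
$W{\left(U \right)} = \frac{1}{-1 + 5 U}$ ($W{\left(U \right)} = \frac{1}{6 U - \left(1 + U\right)} = \frac{1}{-1 + 5 U}$)
$f{\left(a,o \right)} = 2 + a - 4 \left(2 + a\right)^{2}$ ($f{\left(a,o \right)} = 2 - \left(4 \left(2 + a\right)^{2} - a\right) = 2 - \left(- a + 4 \left(2 + a\right)^{2}\right) = 2 + \left(a - 4 \left(2 + a\right)^{2}\right) = 2 + a - 4 \left(2 + a\right)^{2}$)
$- f{\left(W{\left(9 \right)},56 \right)} = - (2 + \frac{1}{-1 + 5 \cdot 9} - 4 \left(2 + \frac{1}{-1 + 5 \cdot 9}\right)^{2}) = - (2 + \frac{1}{-1 + 45} - 4 \left(2 + \frac{1}{-1 + 45}\right)^{2}) = - (2 + \frac{1}{44} - 4 \left(2 + \frac{1}{44}\right)^{2}) = - (2 + \frac{1}{44} - 4 \left(\frac{89}{44}\right)^{2}) = - (2 + \frac{1}{44} - \frac{7921}{484}) = \left(-1\right) \left(- \frac{3471}{242}\right) = \frac{3471}{242}$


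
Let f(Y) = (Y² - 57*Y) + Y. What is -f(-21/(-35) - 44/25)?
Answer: -41441/625 ≈ -66.306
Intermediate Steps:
f(Y) = Y² - 56*Y
-f(-21/(-35) - 44/25) = -(-21/(-35) - 44/25)*(-56 + (-21/(-35) - 44/25)) = -(-21*(-1/35) - 44*1/25)*(-56 + (-21*(-1/35) - 44*1/25)) = -(⅗ - 44/25)*(-56 + (⅗ - 44/25)) = -(-29)*(-56 - 29/25)/25 = -(-29)*(-1429)/(25*25) = -1*41441/625 = -41441/625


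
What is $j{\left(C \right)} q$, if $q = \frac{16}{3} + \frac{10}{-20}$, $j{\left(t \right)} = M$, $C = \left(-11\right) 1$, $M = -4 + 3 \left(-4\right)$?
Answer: $- \frac{232}{3} \approx -77.333$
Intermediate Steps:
$M = -16$ ($M = -4 - 12 = -16$)
$C = -11$
$j{\left(t \right)} = -16$
$q = \frac{29}{6}$ ($q = 16 \cdot \frac{1}{3} + 10 \left(- \frac{1}{20}\right) = \frac{16}{3} - \frac{1}{2} = \frac{29}{6} \approx 4.8333$)
$j{\left(C \right)} q = \left(-16\right) \frac{29}{6} = - \frac{232}{3}$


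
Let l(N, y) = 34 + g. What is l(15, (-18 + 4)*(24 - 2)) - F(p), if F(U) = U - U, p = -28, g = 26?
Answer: 60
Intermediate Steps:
F(U) = 0
l(N, y) = 60 (l(N, y) = 34 + 26 = 60)
l(15, (-18 + 4)*(24 - 2)) - F(p) = 60 - 1*0 = 60 + 0 = 60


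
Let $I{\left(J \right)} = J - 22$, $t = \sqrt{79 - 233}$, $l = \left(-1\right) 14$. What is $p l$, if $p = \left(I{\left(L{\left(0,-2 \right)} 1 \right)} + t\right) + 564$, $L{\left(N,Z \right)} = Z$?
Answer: $-7560 - 14 i \sqrt{154} \approx -7560.0 - 173.74 i$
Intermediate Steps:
$l = -14$
$t = i \sqrt{154}$ ($t = \sqrt{-154} = i \sqrt{154} \approx 12.41 i$)
$I{\left(J \right)} = -22 + J$
$p = 540 + i \sqrt{154}$ ($p = \left(\left(-22 - 2\right) + i \sqrt{154}\right) + 564 = \left(-24 + i \sqrt{154}\right) + 564 = 540 + i \sqrt{154} \approx 540.0 + 12.41 i$)
$p l = \left(540 + i \sqrt{154}\right) \left(-14\right) = -7560 - 14 i \sqrt{154}$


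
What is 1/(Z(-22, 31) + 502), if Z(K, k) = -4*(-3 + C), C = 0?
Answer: 1/514 ≈ 0.0019455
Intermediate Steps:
Z(K, k) = 12 (Z(K, k) = -4*(-3 + 0) = -4*(-3) = 12)
1/(Z(-22, 31) + 502) = 1/(12 + 502) = 1/514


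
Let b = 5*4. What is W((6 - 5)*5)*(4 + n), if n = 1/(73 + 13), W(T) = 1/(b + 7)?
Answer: 115/774 ≈ 0.14858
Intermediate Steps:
b = 20
W(T) = 1/27 (W(T) = 1/(20 + 7) = 1/27)
n = 1/86 ≈ 0.011628
W((6 - 5)*5)*(4 + n) = (4 + 1/86)/27 = (1/27)*(345/86) = 115/774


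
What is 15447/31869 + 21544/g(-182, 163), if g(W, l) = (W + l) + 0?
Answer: -228764081/201837 ≈ -1133.4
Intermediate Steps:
g(W, l) = W + l
15447/31869 + 21544/g(-182, 163) = 15447/31869 + 21544/(-182 + 163) = 15447*(1/31869) + 21544/(-19) = 5149/10623 + 21544*(-1/19) = 5149/10623 - 21544/19 = -228764081/201837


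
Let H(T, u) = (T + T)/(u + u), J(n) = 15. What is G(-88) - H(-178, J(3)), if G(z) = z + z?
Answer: -2462/15 ≈ -164.13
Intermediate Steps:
G(z) = 2*z
H(T, u) = T/u (H(T, u) = (2*T)/((2*u)) = (2*T)*(1/(2*u)) = T/u)
G(-88) - H(-178, J(3)) = 2*(-88) - (-178)/15 = -176 - (-178)/15 = -176 - 1*(-178/15) = -176 + 178/15 = -2462/15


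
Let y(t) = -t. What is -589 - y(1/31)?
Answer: -18258/31 ≈ -588.97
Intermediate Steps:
-589 - y(1/31) = -589 - (-1)/31 = -589 - 1*(-1/31) = -589 + 1/31 = -18258/31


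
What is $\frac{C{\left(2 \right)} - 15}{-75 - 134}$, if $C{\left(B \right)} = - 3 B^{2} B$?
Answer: $\frac{39}{209} \approx 0.1866$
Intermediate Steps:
$C{\left(B \right)} = - 3 B^{3}$
$\frac{C{\left(2 \right)} - 15}{-75 - 134} = \frac{- 3 \cdot 2^{3} - 15}{-75 - 134} = \frac{\left(-3\right) 8 - 15}{-209} = \left(-24 - 15\right) \left(- \frac{1}{209}\right) = \left(-39\right) \left(- \frac{1}{209}\right) = \frac{39}{209}$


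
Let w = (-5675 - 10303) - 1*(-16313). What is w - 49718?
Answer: -49383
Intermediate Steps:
w = 335 (w = -15978 + 16313 = 335)
w - 49718 = 335 - 49718 = -49383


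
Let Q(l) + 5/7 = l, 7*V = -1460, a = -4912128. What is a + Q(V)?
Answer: -34386361/7 ≈ -4.9123e+6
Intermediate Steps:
V = -1460/7 (V = (⅐)*(-1460) = -1460/7 ≈ -208.57)
Q(l) = -5/7 + l
a + Q(V) = -4912128 + (-5/7 - 1460/7) = -4912128 - 1465/7 = -34386361/7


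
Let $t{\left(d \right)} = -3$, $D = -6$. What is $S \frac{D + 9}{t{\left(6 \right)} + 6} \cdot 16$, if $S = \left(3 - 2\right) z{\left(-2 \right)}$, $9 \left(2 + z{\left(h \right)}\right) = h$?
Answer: $- \frac{320}{9} \approx -35.556$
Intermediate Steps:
$z{\left(h \right)} = -2 + \frac{h}{9}$
$S = - \frac{20}{9}$ ($S = \left(3 - 2\right) \left(-2 + \frac{1}{9} \left(-2\right)\right) = 1 \left(-2 - \frac{2}{9}\right) = 1 \left(- \frac{20}{9}\right) = - \frac{20}{9} \approx -2.2222$)
$S \frac{D + 9}{t{\left(6 \right)} + 6} \cdot 16 = - \frac{20 \frac{-6 + 9}{-3 + 6}}{9} \cdot 16 = - \frac{20 \cdot \frac{3}{3}}{9} \cdot 16 = - \frac{20 \cdot 3 \cdot \frac{1}{3}}{9} \cdot 16 = \left(- \frac{20}{9}\right) 1 \cdot 16 = \left(- \frac{20}{9}\right) 16 = - \frac{320}{9}$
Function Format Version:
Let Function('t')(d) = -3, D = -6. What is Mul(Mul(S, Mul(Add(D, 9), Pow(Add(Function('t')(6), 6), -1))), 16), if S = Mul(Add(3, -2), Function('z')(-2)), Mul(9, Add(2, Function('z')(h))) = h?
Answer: Rational(-320, 9) ≈ -35.556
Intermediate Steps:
Function('z')(h) = Add(-2, Mul(Rational(1, 9), h))
S = Rational(-20, 9) (S = Mul(Add(3, -2), Add(-2, Mul(Rational(1, 9), -2))) = Mul(1, Add(-2, Rational(-2, 9))) = Mul(1, Rational(-20, 9)) = Rational(-20, 9) ≈ -2.2222)
Mul(Mul(S, Mul(Add(D, 9), Pow(Add(Function('t')(6), 6), -1))), 16) = Mul(Mul(Rational(-20, 9), Mul(Add(-6, 9), Pow(Add(-3, 6), -1))), 16) = Mul(Mul(Rational(-20, 9), Mul(3, Pow(3, -1))), 16) = Mul(Mul(Rational(-20, 9), Mul(3, Rational(1, 3))), 16) = Mul(Mul(Rational(-20, 9), 1), 16) = Mul(Rational(-20, 9), 16) = Rational(-320, 9)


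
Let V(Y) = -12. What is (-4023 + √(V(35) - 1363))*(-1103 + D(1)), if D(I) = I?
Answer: 4433346 - 5510*I*√55 ≈ 4.4333e+6 - 40863.0*I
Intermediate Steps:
(-4023 + √(V(35) - 1363))*(-1103 + D(1)) = (-4023 + √(-12 - 1363))*(-1103 + 1) = (-4023 + √(-1375))*(-1102) = (-4023 + 5*I*√55)*(-1102) = 4433346 - 5510*I*√55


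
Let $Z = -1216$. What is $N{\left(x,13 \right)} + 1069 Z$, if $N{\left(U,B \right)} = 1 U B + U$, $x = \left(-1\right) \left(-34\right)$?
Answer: $-1299428$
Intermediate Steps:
$x = 34$
$N{\left(U,B \right)} = U + B U$ ($N{\left(U,B \right)} = U B + U = B U + U = U + B U$)
$N{\left(x,13 \right)} + 1069 Z = 34 \left(1 + 13\right) + 1069 \left(-1216\right) = 34 \cdot 14 - 1299904 = 476 - 1299904 = -1299428$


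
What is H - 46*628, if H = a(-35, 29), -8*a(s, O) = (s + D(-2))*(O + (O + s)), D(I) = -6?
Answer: -230161/8 ≈ -28770.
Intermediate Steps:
a(s, O) = -(-6 + s)*(s + 2*O)/8 (a(s, O) = -(s - 6)*(O + (O + s))/8 = -(-6 + s)*(s + 2*O)/8)
H = 943/8 (H = -1/8*(-35)**2 + (3/2)*29 + (3/4)*(-35) - 1/4*29*(-35) = -1/8*1225 + 87/2 - 105/4 + 1015/4 = -1225/8 + 87/2 - 105/4 + 1015/4 = 943/8 ≈ 117.88)
H - 46*628 = 943/8 - 46*628 = 943/8 - 28888 = -230161/8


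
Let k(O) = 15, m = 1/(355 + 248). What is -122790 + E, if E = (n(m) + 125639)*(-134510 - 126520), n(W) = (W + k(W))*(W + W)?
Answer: -3974935281549800/121203 ≈ -3.2796e+10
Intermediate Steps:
m = 1/603 ≈ 0.0016584
n(W) = 2*W*(15 + W) (n(W) = (W + 15)*(W + W) = (15 + W)*(2*W) = 2*W*(15 + W))
E = -3974920399033430/121203 (E = (2*(1/603)*(15 + 1/603) + 125639)*(-134510 - 126520) = (2*(1/603)*(9046/603) + 125639)*(-261030) = (18092/363609 + 125639)*(-261030) = (45683489243/363609)*(-261030) = -3974920399033430/121203 ≈ -3.2796e+10)
-122790 + E = -122790 - 3974920399033430/121203 = -3974935281549800/121203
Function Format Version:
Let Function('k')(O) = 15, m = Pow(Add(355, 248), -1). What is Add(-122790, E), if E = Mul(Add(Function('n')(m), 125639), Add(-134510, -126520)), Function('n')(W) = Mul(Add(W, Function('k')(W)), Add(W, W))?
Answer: Rational(-3974935281549800, 121203) ≈ -3.2796e+10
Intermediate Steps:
m = Rational(1, 603) (m = Pow(603, -1) = Rational(1, 603) ≈ 0.0016584)
Function('n')(W) = Mul(2, W, Add(15, W)) (Function('n')(W) = Mul(Add(W, 15), Add(W, W)) = Mul(Add(15, W), Mul(2, W)) = Mul(2, W, Add(15, W)))
E = Rational(-3974920399033430, 121203) (E = Mul(Add(Mul(2, Rational(1, 603), Add(15, Rational(1, 603))), 125639), Add(-134510, -126520)) = Mul(Add(Mul(2, Rational(1, 603), Rational(9046, 603)), 125639), -261030) = Mul(Add(Rational(18092, 363609), 125639), -261030) = Mul(Rational(45683489243, 363609), -261030) = Rational(-3974920399033430, 121203) ≈ -3.2796e+10)
Add(-122790, E) = Add(-122790, Rational(-3974920399033430, 121203)) = Rational(-3974935281549800, 121203)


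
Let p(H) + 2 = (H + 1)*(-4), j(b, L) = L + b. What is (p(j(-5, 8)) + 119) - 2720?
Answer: -2619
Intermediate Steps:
p(H) = -6 - 4*H (p(H) = -2 + (H + 1)*(-4) = -2 + (1 + H)*(-4) = -2 + (-4 - 4*H) = -6 - 4*H)
(p(j(-5, 8)) + 119) - 2720 = ((-6 - 4*(8 - 5)) + 119) - 2720 = ((-6 - 4*3) + 119) - 2720 = ((-6 - 12) + 119) - 2720 = (-18 + 119) - 2720 = 101 - 2720 = -2619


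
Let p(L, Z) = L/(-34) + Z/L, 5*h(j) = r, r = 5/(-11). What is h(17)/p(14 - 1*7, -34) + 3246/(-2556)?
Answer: -7069567/5646630 ≈ -1.2520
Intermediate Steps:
r = -5/11 (r = 5*(-1/11) = -5/11 ≈ -0.45455)
h(j) = -1/11 (h(j) = (⅕)*(-5/11) = -1/11)
p(L, Z) = -L/34 + Z/L (p(L, Z) = L*(-1/34) + Z/L = -L/34 + Z/L)
h(17)/p(14 - 1*7, -34) + 3246/(-2556) = -1/(11*(-(14 - 1*7)/34 - 34/(14 - 1*7))) + 3246/(-2556) = -1/(11*(-(14 - 7)/34 - 34/(14 - 7))) + 3246*(-1/2556) = -1/(11*(-1/34*7 - 34/7)) - 541/426 = -1/(11*(-7/34 - 34*⅐)) - 541/426 = -1/(11*(-7/34 - 34/7)) - 541/426 = -1/(11*(-1205/238)) - 541/426 = -1/11*(-238/1205) - 541/426 = 238/13255 - 541/426 = -7069567/5646630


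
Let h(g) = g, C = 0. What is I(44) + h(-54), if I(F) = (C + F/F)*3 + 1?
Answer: -50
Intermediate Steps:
I(F) = 4 (I(F) = (0 + F/F)*3 + 1 = (0 + 1)*3 + 1 = 1*3 + 1 = 3 + 1 = 4)
I(44) + h(-54) = 4 - 54 = -50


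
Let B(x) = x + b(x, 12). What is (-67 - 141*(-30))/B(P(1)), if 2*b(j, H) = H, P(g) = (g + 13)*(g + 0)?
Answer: 4163/20 ≈ 208.15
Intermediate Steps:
P(g) = g*(13 + g) (P(g) = (13 + g)*g = g*(13 + g))
b(j, H) = H/2
B(x) = 6 + x (B(x) = x + (½)*12 = x + 6 = 6 + x)
(-67 - 141*(-30))/B(P(1)) = (-67 - 141*(-30))/(6 + 1*(13 + 1)) = (-67 + 4230)/(6 + 1*14) = 4163/(6 + 14) = 4163/20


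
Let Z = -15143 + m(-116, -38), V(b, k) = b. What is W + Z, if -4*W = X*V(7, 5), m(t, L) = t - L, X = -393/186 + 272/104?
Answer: -49075339/3224 ≈ -15222.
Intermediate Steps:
X = 405/806 (X = -393*1/186 + 272*(1/104) = -131/62 + 34/13 = 405/806 ≈ 0.50248)
Z = -15221 (Z = -15143 + (-116 - 1*(-38)) = -15143 + (-116 + 38) = -15143 - 78 = -15221)
W = -2835/3224 (W = -405*7/3224 = -¼*2835/806 = -2835/3224 ≈ -0.87934)
W + Z = -2835/3224 - 15221 = -49075339/3224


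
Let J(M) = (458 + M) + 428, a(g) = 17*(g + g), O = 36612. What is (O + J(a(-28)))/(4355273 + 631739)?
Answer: 18273/2493506 ≈ 0.0073282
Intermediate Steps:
a(g) = 34*g (a(g) = 17*(2*g) = 34*g)
J(M) = 886 + M
(O + J(a(-28)))/(4355273 + 631739) = (36612 + (886 + 34*(-28)))/(4355273 + 631739) = (36612 + (886 - 952))/4987012 = (36612 - 66)*(1/4987012) = 36546*(1/4987012) = 18273/2493506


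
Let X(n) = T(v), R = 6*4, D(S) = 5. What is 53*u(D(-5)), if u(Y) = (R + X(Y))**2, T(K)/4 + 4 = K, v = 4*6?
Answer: 573248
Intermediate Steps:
v = 24
T(K) = -16 + 4*K
R = 24
X(n) = 80 (X(n) = -16 + 4*24 = -16 + 96 = 80)
u(Y) = 10816 (u(Y) = (24 + 80)**2 = 104**2 = 10816)
53*u(D(-5)) = 53*10816 = 573248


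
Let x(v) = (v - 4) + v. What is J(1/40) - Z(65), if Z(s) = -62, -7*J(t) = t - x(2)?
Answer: 17359/280 ≈ 61.996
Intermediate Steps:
x(v) = -4 + 2*v (x(v) = (-4 + v) + v = -4 + 2*v)
J(t) = -t/7 (J(t) = -(t - (-4 + 2*2))/7 = -(t - (-4 + 4))/7 = -(t - 1*0)/7 = -(t + 0)/7 = -t/7)
J(1/40) - Z(65) = -⅐/40 - 1*(-62) = -⅐*1/40 + 62 = -1/280 + 62 = 17359/280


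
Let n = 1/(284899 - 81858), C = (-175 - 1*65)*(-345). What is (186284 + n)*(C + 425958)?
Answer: 19242901193210910/203041 ≈ 9.4773e+10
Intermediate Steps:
C = 82800 (C = (-175 - 65)*(-345) = -240*(-345) = 82800)
n = 1/203041 ≈ 4.9251e-6
(186284 + n)*(C + 425958) = (186284 + 1/203041)*(82800 + 425958) = (37823289645/203041)*508758 = 19242901193210910/203041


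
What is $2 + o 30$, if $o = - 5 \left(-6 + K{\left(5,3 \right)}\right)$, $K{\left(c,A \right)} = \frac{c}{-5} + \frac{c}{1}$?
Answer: $302$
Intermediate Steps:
$K{\left(c,A \right)} = \frac{4 c}{5}$ ($K{\left(c,A \right)} = c \left(- \frac{1}{5}\right) + c 1 = - \frac{c}{5} + c = \frac{4 c}{5}$)
$o = 10$ ($o = - 5 \left(-6 + \frac{4}{5} \cdot 5\right) = - 5 \left(-6 + 4\right) = \left(-5\right) \left(-2\right) = 10$)
$2 + o 30 = 2 + 10 \cdot 30 = 2 + 300 = 302$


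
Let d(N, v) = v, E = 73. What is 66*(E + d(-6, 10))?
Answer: 5478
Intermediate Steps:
66*(E + d(-6, 10)) = 66*(73 + 10) = 66*83 = 5478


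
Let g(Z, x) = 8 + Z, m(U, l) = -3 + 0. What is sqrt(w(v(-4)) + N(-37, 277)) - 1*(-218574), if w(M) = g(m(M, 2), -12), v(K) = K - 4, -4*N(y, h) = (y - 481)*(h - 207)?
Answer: 218574 + sqrt(9070) ≈ 2.1867e+5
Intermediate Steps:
m(U, l) = -3
N(y, h) = -(-481 + y)*(-207 + h)/4 (N(y, h) = -(y - 481)*(h - 207)/4 = -(-481 + y)*(-207 + h)/4)
v(K) = -4 + K
w(M) = 5 (w(M) = 8 - 3 = 5)
sqrt(w(v(-4)) + N(-37, 277)) - 1*(-218574) = sqrt(5 + (-99567/4 + (207/4)*(-37) + (481/4)*277 - 1/4*277*(-37))) - 1*(-218574) = sqrt(5 + (-99567/4 - 7659/4 + 133237/4 + 10249/4)) + 218574 = sqrt(5 + 9065) + 218574 = sqrt(9070) + 218574 = 218574 + sqrt(9070)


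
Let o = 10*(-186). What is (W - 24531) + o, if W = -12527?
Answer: -38918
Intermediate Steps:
o = -1860
(W - 24531) + o = (-12527 - 24531) - 1860 = -37058 - 1860 = -38918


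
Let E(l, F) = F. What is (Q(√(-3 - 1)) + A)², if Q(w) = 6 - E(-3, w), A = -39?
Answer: 1085 + 132*I ≈ 1085.0 + 132.0*I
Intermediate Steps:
Q(w) = 6 - w
(Q(√(-3 - 1)) + A)² = ((6 - √(-3 - 1)) - 39)² = ((6 - √(-4)) - 39)² = ((6 - 2*I) - 39)² = (-33 - 2*I)²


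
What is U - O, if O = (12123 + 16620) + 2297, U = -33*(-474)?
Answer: -15398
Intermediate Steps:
U = 15642
O = 31040 (O = 28743 + 2297 = 31040)
U - O = 15642 - 1*31040 = 15642 - 31040 = -15398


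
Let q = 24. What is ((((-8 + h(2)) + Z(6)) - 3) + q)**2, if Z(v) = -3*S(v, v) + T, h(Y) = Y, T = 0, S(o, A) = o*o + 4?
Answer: 11025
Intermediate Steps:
S(o, A) = 4 + o**2 (S(o, A) = o**2 + 4 = 4 + o**2)
Z(v) = -12 - 3*v**2 (Z(v) = -3*(4 + v**2) + 0 = (-12 - 3*v**2) + 0 = -12 - 3*v**2)
((((-8 + h(2)) + Z(6)) - 3) + q)**2 = ((((-8 + 2) + (-12 - 3*6**2)) - 3) + 24)**2 = (((-6 + (-12 - 3*36)) - 3) + 24)**2 = (((-6 + (-12 - 108)) - 3) + 24)**2 = (((-6 - 120) - 3) + 24)**2 = ((-126 - 3) + 24)**2 = (-129 + 24)**2 = (-105)**2 = 11025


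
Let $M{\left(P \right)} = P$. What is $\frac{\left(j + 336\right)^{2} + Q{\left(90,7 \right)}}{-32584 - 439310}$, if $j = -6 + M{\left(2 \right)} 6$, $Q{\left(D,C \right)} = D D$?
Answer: $- \frac{20844}{78649} \approx -0.26503$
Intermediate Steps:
$Q{\left(D,C \right)} = D^{2}$
$j = 6$ ($j = -6 + 2 \cdot 6 = -6 + 12 = 6$)
$\frac{\left(j + 336\right)^{2} + Q{\left(90,7 \right)}}{-32584 - 439310} = \frac{\left(6 + 336\right)^{2} + 90^{2}}{-32584 - 439310} = \frac{342^{2} + 8100}{-471894} = \left(116964 + 8100\right) \left(- \frac{1}{471894}\right) = 125064 \left(- \frac{1}{471894}\right) = - \frac{20844}{78649}$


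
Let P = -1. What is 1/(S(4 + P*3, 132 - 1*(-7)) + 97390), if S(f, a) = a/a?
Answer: 1/97391 ≈ 1.0268e-5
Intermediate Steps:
S(f, a) = 1
1/(S(4 + P*3, 132 - 1*(-7)) + 97390) = 1/(1 + 97390) = 1/97391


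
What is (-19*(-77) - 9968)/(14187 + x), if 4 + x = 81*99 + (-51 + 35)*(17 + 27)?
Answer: -2835/7166 ≈ -0.39562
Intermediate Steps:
x = 7311 (x = -4 + (81*99 + (-51 + 35)*(17 + 27)) = -4 + (8019 - 16*44) = -4 + (8019 - 704) = -4 + 7315 = 7311)
(-19*(-77) - 9968)/(14187 + x) = (-19*(-77) - 9968)/(14187 + 7311) = (1463 - 9968)/21498 = -8505*1/21498 = -2835/7166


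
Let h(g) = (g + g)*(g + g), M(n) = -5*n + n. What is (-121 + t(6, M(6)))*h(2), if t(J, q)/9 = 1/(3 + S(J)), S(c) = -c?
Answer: -1984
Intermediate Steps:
M(n) = -4*n
h(g) = 4*g² (h(g) = (2*g)*(2*g) = 4*g²)
t(J, q) = 9/(3 - J)
(-121 + t(6, M(6)))*h(2) = (-121 - 9/(-3 + 6))*(4*2²) = (-121 - 9/3)*(4*4) = (-121 - 9*⅓)*16 = (-121 - 3)*16 = -124*16 = -1984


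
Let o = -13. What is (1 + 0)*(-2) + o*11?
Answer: -145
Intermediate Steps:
(1 + 0)*(-2) + o*11 = (1 + 0)*(-2) - 13*11 = 1*(-2) - 143 = -2 - 143 = -145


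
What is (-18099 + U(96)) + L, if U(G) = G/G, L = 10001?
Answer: -8097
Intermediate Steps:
U(G) = 1
(-18099 + U(96)) + L = (-18099 + 1) + 10001 = -18098 + 10001 = -8097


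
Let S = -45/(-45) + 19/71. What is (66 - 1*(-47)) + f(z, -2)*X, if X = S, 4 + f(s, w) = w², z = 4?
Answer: 113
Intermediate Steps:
f(s, w) = -4 + w²
S = 90/71 (S = -45*(-1/45) + 19*(1/71) = 1 + 19/71 = 90/71 ≈ 1.2676)
X = 90/71 ≈ 1.2676
(66 - 1*(-47)) + f(z, -2)*X = (66 - 1*(-47)) + (-4 + (-2)²)*(90/71) = (66 + 47) + (-4 + 4)*(90/71) = 113 + 0*(90/71) = 113 + 0 = 113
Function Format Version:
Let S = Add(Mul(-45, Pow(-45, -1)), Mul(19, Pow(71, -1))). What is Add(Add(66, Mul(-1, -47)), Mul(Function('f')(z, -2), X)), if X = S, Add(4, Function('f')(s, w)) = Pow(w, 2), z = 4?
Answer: 113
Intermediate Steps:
Function('f')(s, w) = Add(-4, Pow(w, 2))
S = Rational(90, 71) (S = Add(Mul(-45, Rational(-1, 45)), Mul(19, Rational(1, 71))) = Add(1, Rational(19, 71)) = Rational(90, 71) ≈ 1.2676)
X = Rational(90, 71) ≈ 1.2676
Add(Add(66, Mul(-1, -47)), Mul(Function('f')(z, -2), X)) = Add(Add(66, Mul(-1, -47)), Mul(Add(-4, Pow(-2, 2)), Rational(90, 71))) = Add(Add(66, 47), Mul(Add(-4, 4), Rational(90, 71))) = Add(113, Mul(0, Rational(90, 71))) = Add(113, 0) = 113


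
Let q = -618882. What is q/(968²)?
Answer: -28131/42592 ≈ -0.66048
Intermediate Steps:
q/(968²) = -618882/(968²) = -618882/937024 = -618882*1/937024 = -28131/42592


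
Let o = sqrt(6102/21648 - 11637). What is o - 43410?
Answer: -43410 + 3*I*sqrt(4207857962)/1804 ≈ -43410.0 + 107.87*I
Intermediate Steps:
o = 3*I*sqrt(4207857962)/1804 (o = sqrt(6102*(1/21648) - 11637) = sqrt(1017/3608 - 11637) = sqrt(-41985279/3608) = 3*I*sqrt(4207857962)/1804 ≈ 107.87*I)
o - 43410 = 3*I*sqrt(4207857962)/1804 - 43410 = -43410 + 3*I*sqrt(4207857962)/1804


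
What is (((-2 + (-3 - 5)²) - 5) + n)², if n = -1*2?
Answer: 3025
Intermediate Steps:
n = -2
(((-2 + (-3 - 5)²) - 5) + n)² = (((-2 + (-3 - 5)²) - 5) - 2)² = (((-2 + (-8)²) - 5) - 2)² = (((-2 + 64) - 5) - 2)² = ((62 - 5) - 2)² = (57 - 2)² = 55² = 3025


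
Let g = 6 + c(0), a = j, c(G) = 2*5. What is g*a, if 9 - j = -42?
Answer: 816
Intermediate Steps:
j = 51 (j = 9 - 1*(-42) = 9 + 42 = 51)
c(G) = 10
a = 51
g = 16 (g = 6 + 10 = 16)
g*a = 16*51 = 816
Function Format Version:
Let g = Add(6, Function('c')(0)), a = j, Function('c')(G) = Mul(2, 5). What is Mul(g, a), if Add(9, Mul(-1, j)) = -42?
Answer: 816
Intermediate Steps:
j = 51 (j = Add(9, Mul(-1, -42)) = Add(9, 42) = 51)
Function('c')(G) = 10
a = 51
g = 16 (g = Add(6, 10) = 16)
Mul(g, a) = Mul(16, 51) = 816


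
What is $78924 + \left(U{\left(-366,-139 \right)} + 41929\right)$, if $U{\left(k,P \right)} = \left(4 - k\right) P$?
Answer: $69423$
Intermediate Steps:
$U{\left(k,P \right)} = P \left(4 - k\right)$
$78924 + \left(U{\left(-366,-139 \right)} + 41929\right) = 78924 + \left(- 139 \left(4 - -366\right) + 41929\right) = 78924 + \left(- 139 \left(4 + 366\right) + 41929\right) = 78924 + \left(\left(-139\right) 370 + 41929\right) = 78924 + \left(-51430 + 41929\right) = 78924 - 9501 = 69423$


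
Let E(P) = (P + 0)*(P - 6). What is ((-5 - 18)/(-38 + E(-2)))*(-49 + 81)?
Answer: 368/11 ≈ 33.455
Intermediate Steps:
E(P) = P*(-6 + P)
((-5 - 18)/(-38 + E(-2)))*(-49 + 81) = ((-5 - 18)/(-38 - 2*(-6 - 2)))*(-49 + 81) = -23/(-38 - 2*(-8))*32 = -23/(-38 + 16)*32 = -23/(-22)*32 = -23*(-1/22)*32 = (23/22)*32 = 368/11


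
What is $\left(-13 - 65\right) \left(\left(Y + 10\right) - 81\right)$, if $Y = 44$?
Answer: $2106$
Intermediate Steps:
$\left(-13 - 65\right) \left(\left(Y + 10\right) - 81\right) = \left(-13 - 65\right) \left(\left(44 + 10\right) - 81\right) = \left(-13 - 65\right) \left(54 - 81\right) = \left(-78\right) \left(-27\right) = 2106$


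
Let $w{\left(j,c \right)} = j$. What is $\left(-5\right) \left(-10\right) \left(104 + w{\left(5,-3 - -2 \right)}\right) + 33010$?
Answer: $38460$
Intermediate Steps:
$\left(-5\right) \left(-10\right) \left(104 + w{\left(5,-3 - -2 \right)}\right) + 33010 = \left(-5\right) \left(-10\right) \left(104 + 5\right) + 33010 = 50 \cdot 109 + 33010 = 5450 + 33010 = 38460$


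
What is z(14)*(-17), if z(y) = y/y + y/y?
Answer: -34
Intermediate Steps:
z(y) = 2 (z(y) = 1 + 1 = 2)
z(14)*(-17) = 2*(-17) = -34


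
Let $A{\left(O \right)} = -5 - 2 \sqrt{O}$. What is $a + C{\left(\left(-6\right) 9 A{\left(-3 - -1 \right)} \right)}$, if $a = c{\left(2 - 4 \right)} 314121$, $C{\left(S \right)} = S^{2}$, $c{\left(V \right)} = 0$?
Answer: $49572 + 58320 i \sqrt{2} \approx 49572.0 + 82477.0 i$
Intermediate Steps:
$A{\left(O \right)} = -5 - 2 \sqrt{O}$
$a = 0$ ($a = 0 \cdot 314121 = 0$)
$a + C{\left(\left(-6\right) 9 A{\left(-3 - -1 \right)} \right)} = 0 + \left(\left(-6\right) 9 \left(-5 - 2 \sqrt{-3 - -1}\right)\right)^{2} = 0 + \left(- 54 \left(-5 - 2 \sqrt{-3 + 1}\right)\right)^{2} = 0 + \left(- 54 \left(-5 - 2 \sqrt{-2}\right)\right)^{2} = 0 + \left(- 54 \left(-5 - 2 i \sqrt{2}\right)\right)^{2} = 0 + \left(270 + 108 i \sqrt{2}\right)^{2} = \left(270 + 108 i \sqrt{2}\right)^{2}$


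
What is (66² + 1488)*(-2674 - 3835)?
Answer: -38038596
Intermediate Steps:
(66² + 1488)*(-2674 - 3835) = (4356 + 1488)*(-6509) = 5844*(-6509) = -38038596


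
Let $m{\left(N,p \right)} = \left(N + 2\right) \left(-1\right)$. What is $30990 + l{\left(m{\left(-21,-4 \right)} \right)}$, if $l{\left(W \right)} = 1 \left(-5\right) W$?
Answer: $30895$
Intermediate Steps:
$m{\left(N,p \right)} = -2 - N$ ($m{\left(N,p \right)} = \left(2 + N\right) \left(-1\right) = -2 - N$)
$l{\left(W \right)} = - 5 W$
$30990 + l{\left(m{\left(-21,-4 \right)} \right)} = 30990 - 5 \left(-2 - -21\right) = 30990 - 5 \left(-2 + 21\right) = 30990 - 95 = 30895$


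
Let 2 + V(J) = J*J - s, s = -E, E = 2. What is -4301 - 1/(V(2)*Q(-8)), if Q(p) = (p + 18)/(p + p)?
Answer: -21503/5 ≈ -4300.6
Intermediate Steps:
s = -2 (s = -1*2 = -2)
Q(p) = (18 + p)/(2*p) (Q(p) = (18 + p)/((2*p)) = (18 + p)*(1/(2*p)) = (18 + p)/(2*p))
V(J) = J**2 (V(J) = -2 + (J*J - 1*(-2)) = -2 + (J**2 + 2) = -2 + (2 + J**2) = J**2)
-4301 - 1/(V(2)*Q(-8)) = -4301 - 1/(2**2*((1/2)*(18 - 8)/(-8))) = -4301 - 1/(4*((1/2)*(-1/8)*10)) = -4301 - 1/(4*(-5/8)) = -4301 - 1/(-5/2) = -4301 - 1*(-2/5) = -4301 + 2/5 = -21503/5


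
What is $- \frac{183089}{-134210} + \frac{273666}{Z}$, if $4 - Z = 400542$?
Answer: $\frac{18302694011}{26878102490} \approx 0.68095$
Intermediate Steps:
$Z = -400538$ ($Z = 4 - 400542 = -400538$)
$- \frac{183089}{-134210} + \frac{273666}{Z} = - \frac{183089}{-134210} + \frac{273666}{-400538} = \left(-183089\right) \left(- \frac{1}{134210}\right) + 273666 \left(- \frac{1}{400538}\right) = \frac{183089}{134210} - \frac{136833}{200269} = \frac{18302694011}{26878102490}$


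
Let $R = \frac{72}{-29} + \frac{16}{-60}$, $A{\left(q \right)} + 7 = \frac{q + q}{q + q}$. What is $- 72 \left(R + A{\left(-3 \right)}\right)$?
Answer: $\frac{91344}{145} \approx 629.96$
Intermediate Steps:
$A{\left(q \right)} = -6$ ($A{\left(q \right)} = -7 + \frac{q + q}{q + q} = -7 + \frac{2 q}{2 q} = -7 + 2 q \frac{1}{2 q} = -7 + 1 = -6$)
$R = - \frac{1196}{435}$ ($R = 72 \left(- \frac{1}{29}\right) + 16 \left(- \frac{1}{60}\right) = - \frac{72}{29} - \frac{4}{15} = - \frac{1196}{435} \approx -2.7494$)
$- 72 \left(R + A{\left(-3 \right)}\right) = - 72 \left(- \frac{1196}{435} - 6\right) = \left(-72\right) \left(- \frac{3806}{435}\right) = \frac{91344}{145}$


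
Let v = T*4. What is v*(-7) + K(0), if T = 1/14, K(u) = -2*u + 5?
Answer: 3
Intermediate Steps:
K(u) = 5 - 2*u
T = 1/14 ≈ 0.071429
v = 2/7 (v = (1/14)*4 = 2/7 ≈ 0.28571)
v*(-7) + K(0) = (2/7)*(-7) + (5 - 2*0) = -2 + (5 + 0) = -2 + 5 = 3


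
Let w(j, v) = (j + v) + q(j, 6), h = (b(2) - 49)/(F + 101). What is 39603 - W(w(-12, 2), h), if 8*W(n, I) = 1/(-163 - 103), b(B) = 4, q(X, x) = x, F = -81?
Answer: 84275185/2128 ≈ 39603.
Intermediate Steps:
h = -9/4 (h = (4 - 49)/(-81 + 101) = -45/20 = -45*1/20 = -9/4 ≈ -2.2500)
w(j, v) = 6 + j + v (w(j, v) = (j + v) + 6 = 6 + j + v)
W(n, I) = -1/2128 (W(n, I) = 1/(8*(-163 - 103)) = (⅛)/(-266) = (⅛)*(-1/266) = -1/2128)
39603 - W(w(-12, 2), h) = 39603 - 1*(-1/2128) = 39603 + 1/2128 = 84275185/2128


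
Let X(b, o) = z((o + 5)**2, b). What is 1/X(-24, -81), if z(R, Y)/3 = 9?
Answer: 1/27 ≈ 0.037037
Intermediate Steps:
z(R, Y) = 27 (z(R, Y) = 3*9 = 27)
X(b, o) = 27
1/X(-24, -81) = 1/27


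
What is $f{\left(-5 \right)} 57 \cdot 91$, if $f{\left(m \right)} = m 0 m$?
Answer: $0$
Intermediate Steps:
$f{\left(m \right)} = 0$ ($f{\left(m \right)} = 0 m = 0$)
$f{\left(-5 \right)} 57 \cdot 91 = 0 \cdot 57 \cdot 91 = 0 \cdot 91 = 0$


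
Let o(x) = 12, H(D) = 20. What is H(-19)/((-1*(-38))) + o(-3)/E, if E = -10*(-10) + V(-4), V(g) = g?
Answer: 99/152 ≈ 0.65132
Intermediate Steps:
E = 96 (E = -10*(-10) - 4 = 100 - 4 = 96)
H(-19)/((-1*(-38))) + o(-3)/E = 20/((-1*(-38))) + 12/96 = 20/38 + 12*(1/96) = 20*(1/38) + ⅛ = 10/19 + ⅛ = 99/152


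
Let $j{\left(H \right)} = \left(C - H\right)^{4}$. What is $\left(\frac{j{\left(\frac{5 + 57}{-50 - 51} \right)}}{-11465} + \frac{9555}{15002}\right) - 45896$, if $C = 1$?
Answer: $- \frac{63187937307932835979}{1376782582074610} \approx -45895.0$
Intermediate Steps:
$j{\left(H \right)} = \left(1 - H\right)^{4}$
$\left(\frac{j{\left(\frac{5 + 57}{-50 - 51} \right)}}{-11465} + \frac{9555}{15002}\right) - 45896 = \left(\frac{\left(-1 + \frac{5 + 57}{-50 - 51}\right)^{4}}{-11465} + \frac{9555}{15002}\right) - 45896 = \left(\left(-1 + \frac{62}{-101}\right)^{4} \left(- \frac{1}{11465}\right) + 9555 \cdot \frac{1}{15002}\right) - 45896 = \left(\left(-1 + 62 \left(- \frac{1}{101}\right)\right)^{4} \left(- \frac{1}{11465}\right) + \frac{735}{1154}\right) - 45896 = \left(\left(-1 - \frac{62}{101}\right)^{4} \left(- \frac{1}{11465}\right) + \frac{735}{1154}\right) - 45896 = \left(\left(- \frac{163}{101}\right)^{4} \left(- \frac{1}{11465}\right) + \frac{735}{1154}\right) - 45896 = \left(\frac{705911761}{104060401} \left(- \frac{1}{11465}\right) + \frac{735}{1154}\right) - 45896 = \left(- \frac{705911761}{1193052497465} + \frac{735}{1154}\right) - 45896 = \frac{876078963464581}{1376782582074610} - 45896 = - \frac{63187937307932835979}{1376782582074610}$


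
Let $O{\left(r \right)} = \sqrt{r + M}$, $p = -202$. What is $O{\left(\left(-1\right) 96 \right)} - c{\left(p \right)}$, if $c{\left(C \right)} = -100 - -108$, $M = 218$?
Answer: $-8 + \sqrt{122} \approx 3.0454$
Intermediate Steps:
$c{\left(C \right)} = 8$ ($c{\left(C \right)} = -100 + 108 = 8$)
$O{\left(r \right)} = \sqrt{218 + r}$ ($O{\left(r \right)} = \sqrt{r + 218} = \sqrt{218 + r}$)
$O{\left(\left(-1\right) 96 \right)} - c{\left(p \right)} = \sqrt{218 - 96} - 8 = \sqrt{122} - 8 = -8 + \sqrt{122}$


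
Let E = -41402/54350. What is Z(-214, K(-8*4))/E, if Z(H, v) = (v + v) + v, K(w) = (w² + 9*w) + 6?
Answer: -60491550/20701 ≈ -2922.2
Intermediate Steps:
K(w) = 6 + w² + 9*w
Z(H, v) = 3*v (Z(H, v) = 2*v + v = 3*v)
E = -20701/27175 (E = -41402*1/54350 = -20701/27175 ≈ -0.76177)
Z(-214, K(-8*4))/E = (3*(6 + (-8*4)² + 9*(-8*4)))/(-20701/27175) = (3*(6 + (-32)² + 9*(-32)))*(-27175/20701) = (3*(6 + 1024 - 288))*(-27175/20701) = (3*742)*(-27175/20701) = 2226*(-27175/20701) = -60491550/20701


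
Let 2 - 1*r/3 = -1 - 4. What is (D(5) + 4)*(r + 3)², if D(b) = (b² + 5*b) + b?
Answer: 33984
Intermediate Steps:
r = 21 (r = 6 - 3*(-1 - 4) = 6 - 3*(-5) = 6 + 15 = 21)
D(b) = b² + 6*b
(D(5) + 4)*(r + 3)² = (5*(6 + 5) + 4)*(21 + 3)² = (5*11 + 4)*24² = (55 + 4)*576 = 59*576 = 33984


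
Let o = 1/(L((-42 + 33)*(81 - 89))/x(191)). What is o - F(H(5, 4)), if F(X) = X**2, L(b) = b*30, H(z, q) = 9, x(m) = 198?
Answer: -9709/120 ≈ -80.908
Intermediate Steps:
L(b) = 30*b
o = 11/120 (o = 1/((30*((-42 + 33)*(81 - 89)))/198) = 1/((30*(-9*(-8)))*(1/198)) = 1/((30*72)*(1/198)) = 1/(2160*(1/198)) = 1/(120/11) = 11/120 ≈ 0.091667)
o - F(H(5, 4)) = 11/120 - 1*9**2 = 11/120 - 1*81 = 11/120 - 81 = -9709/120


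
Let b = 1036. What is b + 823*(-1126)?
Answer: -925662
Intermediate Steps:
b + 823*(-1126) = 1036 + 823*(-1126) = 1036 - 926698 = -925662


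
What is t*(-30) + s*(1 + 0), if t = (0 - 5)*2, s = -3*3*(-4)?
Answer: 336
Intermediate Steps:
s = 36 (s = -9*(-4) = 36)
t = -10 (t = -5*2 = -10)
t*(-30) + s*(1 + 0) = -10*(-30) + 36*(1 + 0) = 300 + 36*1 = 300 + 36 = 336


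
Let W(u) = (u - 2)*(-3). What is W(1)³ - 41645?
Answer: -41618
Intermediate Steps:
W(u) = 6 - 3*u (W(u) = (-2 + u)*(-3) = 6 - 3*u)
W(1)³ - 41645 = (6 - 3*1)³ - 41645 = (6 - 3)³ - 41645 = 3³ - 41645 = 27 - 41645 = -41618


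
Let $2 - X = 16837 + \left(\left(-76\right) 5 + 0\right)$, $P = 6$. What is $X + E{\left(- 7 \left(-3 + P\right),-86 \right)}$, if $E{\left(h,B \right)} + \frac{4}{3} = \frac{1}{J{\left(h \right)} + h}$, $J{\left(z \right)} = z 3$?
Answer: $- \frac{1382333}{84} \approx -16456.0$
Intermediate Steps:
$J{\left(z \right)} = 3 z$
$E{\left(h,B \right)} = - \frac{4}{3} + \frac{1}{4 h}$ ($E{\left(h,B \right)} = - \frac{4}{3} + \frac{1}{3 h + h} = - \frac{4}{3} + \frac{1}{4 h}$)
$X = -16455$ ($X = 2 - \left(16837 + \left(\left(-76\right) 5 + 0\right)\right) = 2 - \left(16837 + \left(-380 + 0\right)\right) = 2 - \left(16837 - 380\right) = 2 - 16457 = -16455$)
$X + E{\left(- 7 \left(-3 + P\right),-86 \right)} = -16455 + \frac{3 - 16 \left(- 7 \left(-3 + 6\right)\right)}{12 \left(- 7 \left(-3 + 6\right)\right)} = -16455 + \frac{3 - 16 \left(\left(-7\right) 3\right)}{12 \left(\left(-7\right) 3\right)} = -16455 + \frac{3 - -336}{12 \left(-21\right)} = -16455 + \frac{1}{12} \left(- \frac{1}{21}\right) \left(3 + 336\right) = -16455 + \frac{1}{12} \left(- \frac{1}{21}\right) 339 = -16455 - \frac{113}{84} = - \frac{1382333}{84}$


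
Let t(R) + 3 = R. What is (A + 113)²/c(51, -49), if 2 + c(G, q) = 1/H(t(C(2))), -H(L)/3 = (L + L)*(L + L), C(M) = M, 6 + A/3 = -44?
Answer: -16428/25 ≈ -657.12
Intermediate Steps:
A = -150 (A = -18 + 3*(-44) = -18 - 132 = -150)
t(R) = -3 + R
H(L) = -12*L² (H(L) = -3*(L + L)*(L + L) = -3*2*L*2*L = -12*L²)
c(G, q) = -25/12 (c(G, q) = -2 + 1/(-12*(-3 + 2)²) = -2 + 1/(-12*(-1)²) = -2 + 1/(-12*1) = -2 + 1/(-12) = -2 - 1/12 = -25/12)
(A + 113)²/c(51, -49) = (-150 + 113)²/(-25/12) = (-37)²*(-12/25) = 1369*(-12/25) = -16428/25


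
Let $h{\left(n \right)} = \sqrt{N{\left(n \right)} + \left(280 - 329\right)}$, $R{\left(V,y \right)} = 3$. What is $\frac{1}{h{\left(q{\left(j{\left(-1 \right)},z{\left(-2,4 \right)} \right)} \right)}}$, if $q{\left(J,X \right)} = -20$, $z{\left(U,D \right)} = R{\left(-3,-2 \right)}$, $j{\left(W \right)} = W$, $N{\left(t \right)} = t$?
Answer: $- \frac{i \sqrt{69}}{69} \approx - 0.12039 i$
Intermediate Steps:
$z{\left(U,D \right)} = 3$
$h{\left(n \right)} = \sqrt{-49 + n}$ ($h{\left(n \right)} = \sqrt{n + \left(280 - 329\right)} = \sqrt{n - 49} = \sqrt{-49 + n}$)
$\frac{1}{h{\left(q{\left(j{\left(-1 \right)},z{\left(-2,4 \right)} \right)} \right)}} = \frac{1}{\sqrt{-49 - 20}} = \frac{1}{\sqrt{-69}} = \frac{1}{i \sqrt{69}} = - \frac{i \sqrt{69}}{69}$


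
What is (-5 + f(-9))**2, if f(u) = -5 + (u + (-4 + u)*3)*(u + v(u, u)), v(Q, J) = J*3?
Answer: 2951524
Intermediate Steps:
v(Q, J) = 3*J
f(u) = -5 + 4*u*(-12 + 4*u) (f(u) = -5 + (u + (-4 + u)*3)*(u + 3*u) = -5 + (u + (-12 + 3*u))*(4*u) = -5 + (-12 + 4*u)*(4*u) = -5 + 4*u*(-12 + 4*u))
(-5 + f(-9))**2 = (-5 + (-5 - 48*(-9) + 16*(-9)**2))**2 = (-5 + (-5 + 432 + 16*81))**2 = (-5 + (-5 + 432 + 1296))**2 = (-5 + 1723)**2 = 1718**2 = 2951524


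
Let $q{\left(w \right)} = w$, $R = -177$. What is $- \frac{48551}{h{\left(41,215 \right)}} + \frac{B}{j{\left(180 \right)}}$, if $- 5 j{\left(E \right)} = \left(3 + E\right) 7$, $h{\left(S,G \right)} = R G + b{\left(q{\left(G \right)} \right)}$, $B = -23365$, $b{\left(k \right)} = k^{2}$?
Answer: $\frac{892266419}{10465770} \approx 85.256$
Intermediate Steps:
$h{\left(S,G \right)} = G^{2} - 177 G$ ($h{\left(S,G \right)} = - 177 G + G^{2} = G^{2} - 177 G$)
$j{\left(E \right)} = - \frac{21}{5} - \frac{7 E}{5}$ ($j{\left(E \right)} = - \frac{\left(3 + E\right) 7}{5} = - \frac{21 + 7 E}{5} = - \frac{21}{5} - \frac{7 E}{5}$)
$- \frac{48551}{h{\left(41,215 \right)}} + \frac{B}{j{\left(180 \right)}} = - \frac{48551}{215 \left(-177 + 215\right)} - \frac{23365}{- \frac{21}{5} - 252} = - \frac{48551}{215 \cdot 38} - \frac{23365}{- \frac{21}{5} - 252} = - \frac{48551}{8170} - \frac{23365}{- \frac{1281}{5}} = \left(-48551\right) \frac{1}{8170} - - \frac{116825}{1281} = - \frac{48551}{8170} + \frac{116825}{1281} = \frac{892266419}{10465770}$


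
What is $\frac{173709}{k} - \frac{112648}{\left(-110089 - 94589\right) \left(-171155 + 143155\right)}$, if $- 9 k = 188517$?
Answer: $- \frac{53331742458137}{6430880421000} \approx -8.2931$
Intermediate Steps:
$k = - \frac{62839}{3}$ ($k = \left(- \frac{1}{9}\right) 188517 = - \frac{62839}{3} \approx -20946.0$)
$\frac{173709}{k} - \frac{112648}{\left(-110089 - 94589\right) \left(-171155 + 143155\right)} = \frac{173709}{- \frac{62839}{3}} - \frac{112648}{\left(-110089 - 94589\right) \left(-171155 + 143155\right)} = 173709 \left(- \frac{3}{62839}\right) - \frac{112648}{\left(-204678\right) \left(-28000\right)} = - \frac{521127}{62839} - \frac{112648}{5730984000} = - \frac{521127}{62839} - \frac{14081}{716373000} = - \frac{53331742458137}{6430880421000}$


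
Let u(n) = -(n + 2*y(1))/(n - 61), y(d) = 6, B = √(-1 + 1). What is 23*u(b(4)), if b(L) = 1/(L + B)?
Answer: 1127/243 ≈ 4.6379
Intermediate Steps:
B = 0 (B = √0 = 0)
b(L) = 1/L (b(L) = 1/(L + 0) = 1/L)
u(n) = -(12 + n)/(-61 + n) (u(n) = -(n + 2*6)/(n - 61) = -(n + 12)/(-61 + n) = -(12 + n)/(-61 + n))
23*u(b(4)) = 23*((-12 - 1/4)/(-61 + 1/4)) = 23*((-12 - 1*¼)/(-61 + ¼)) = 23*((-12 - ¼)/(-243/4)) = 23*(-4/243*(-49/4)) = 23*(49/243) = 1127/243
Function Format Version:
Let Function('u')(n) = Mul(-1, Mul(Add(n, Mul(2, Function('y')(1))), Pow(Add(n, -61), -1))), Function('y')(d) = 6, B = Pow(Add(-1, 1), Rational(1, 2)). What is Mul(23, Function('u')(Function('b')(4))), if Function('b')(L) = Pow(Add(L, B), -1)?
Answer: Rational(1127, 243) ≈ 4.6379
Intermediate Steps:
B = 0 (B = Pow(0, Rational(1, 2)) = 0)
Function('b')(L) = Pow(L, -1) (Function('b')(L) = Pow(Add(L, 0), -1) = Pow(L, -1))
Function('u')(n) = Mul(-1, Pow(Add(-61, n), -1), Add(12, n)) (Function('u')(n) = Mul(-1, Mul(Add(n, Mul(2, 6)), Pow(Add(n, -61), -1))) = Mul(-1, Mul(Add(n, 12), Pow(Add(-61, n), -1))) = Mul(-1, Mul(Add(12, n), Pow(Add(-61, n), -1))) = Mul(-1, Mul(Pow(Add(-61, n), -1), Add(12, n))) = Mul(-1, Pow(Add(-61, n), -1), Add(12, n)))
Mul(23, Function('u')(Function('b')(4))) = Mul(23, Mul(Pow(Add(-61, Pow(4, -1)), -1), Add(-12, Mul(-1, Pow(4, -1))))) = Mul(23, Mul(Pow(Add(-61, Rational(1, 4)), -1), Add(-12, Mul(-1, Rational(1, 4))))) = Mul(23, Mul(Pow(Rational(-243, 4), -1), Add(-12, Rational(-1, 4)))) = Mul(23, Mul(Rational(-4, 243), Rational(-49, 4))) = Mul(23, Rational(49, 243)) = Rational(1127, 243)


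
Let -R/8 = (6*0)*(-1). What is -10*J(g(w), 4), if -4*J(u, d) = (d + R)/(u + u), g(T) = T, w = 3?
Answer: 5/3 ≈ 1.6667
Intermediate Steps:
R = 0 (R = -8*6*0*(-1) = -0*(-1) = -8*0 = 0)
J(u, d) = -d/(8*u) (J(u, d) = -(d + 0)/(4*(u + u)) = -d/(4*(2*u)) = -d*1/(2*u)/4 = -d/(8*u))
-10*J(g(w), 4) = -(-5)*4/(4*3) = -10*(-⅙) = 5/3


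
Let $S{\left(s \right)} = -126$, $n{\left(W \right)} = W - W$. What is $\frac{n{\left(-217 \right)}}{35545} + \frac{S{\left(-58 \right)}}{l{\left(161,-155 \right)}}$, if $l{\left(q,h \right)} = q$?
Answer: $- \frac{18}{23} \approx -0.78261$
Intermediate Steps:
$n{\left(W \right)} = 0$
$\frac{n{\left(-217 \right)}}{35545} + \frac{S{\left(-58 \right)}}{l{\left(161,-155 \right)}} = \frac{0}{35545} - \frac{126}{161} = 0 \cdot \frac{1}{35545} - \frac{18}{23} = 0 - \frac{18}{23} = - \frac{18}{23}$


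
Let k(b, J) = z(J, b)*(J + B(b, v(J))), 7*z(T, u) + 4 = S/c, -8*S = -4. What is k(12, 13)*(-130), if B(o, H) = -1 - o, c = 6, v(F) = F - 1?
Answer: 0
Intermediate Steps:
v(F) = -1 + F
S = 1/2 (S = -1/8*(-4) = 1/2 ≈ 0.50000)
z(T, u) = -47/84 (z(T, u) = -4/7 + ((1/2)/6)/7 = -4/7 + ((1/2)*(1/6))/7 = -4/7 + (1/7)*(1/12) = -4/7 + 1/84 = -47/84)
k(b, J) = 47/84 - 47*J/84 + 47*b/84 (k(b, J) = -47*(J + (-1 - b))/84 = -47*(-1 + J - b)/84 = 47/84 - 47*J/84 + 47*b/84)
k(12, 13)*(-130) = (47/84 - 47/84*13 + (47/84)*12)*(-130) = (47/84 - 611/84 + 47/7)*(-130) = 0*(-130) = 0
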